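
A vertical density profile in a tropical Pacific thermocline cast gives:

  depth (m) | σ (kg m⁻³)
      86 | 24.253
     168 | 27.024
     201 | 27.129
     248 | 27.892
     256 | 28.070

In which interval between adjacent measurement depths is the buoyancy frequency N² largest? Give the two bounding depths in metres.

86–168 m

Compute the density gradient over each adjacent pair:
  86–168 m: Δρ/Δz = 2.771/82 = 0.034 kg m⁻⁴
  168–201 m: Δρ/Δz = 0.105/33 = 3.2 × 10⁻³ kg m⁻⁴
  201–248 m: Δρ/Δz = 0.763/47 = 0.016 kg m⁻⁴
  248–256 m: Δρ/Δz = 0.178/8 = 0.022 kg m⁻⁴
The largest gradient is in the 86–168 m interval — the pycnocline.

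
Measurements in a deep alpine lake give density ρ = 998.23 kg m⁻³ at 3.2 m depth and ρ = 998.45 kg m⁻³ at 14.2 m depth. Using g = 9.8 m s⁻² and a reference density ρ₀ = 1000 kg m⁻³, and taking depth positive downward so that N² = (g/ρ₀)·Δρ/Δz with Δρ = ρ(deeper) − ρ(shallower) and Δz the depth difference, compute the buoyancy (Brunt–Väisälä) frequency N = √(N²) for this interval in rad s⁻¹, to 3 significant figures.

0.0140 rad s⁻¹

Δρ = 998.45 − 998.23 = 0.22 kg m⁻³ over Δz = 14.2 − 3.2 = 11 m.
N² = (9.8/1000) × (0.22/11) = 1.9600 × 10⁻⁴ s⁻².
N = √(1.9600 × 10⁻⁴) = 0.014000 rad s⁻¹ ≈ 0.0140 rad s⁻¹.
Since Δρ > 0 the layer is stably stratified.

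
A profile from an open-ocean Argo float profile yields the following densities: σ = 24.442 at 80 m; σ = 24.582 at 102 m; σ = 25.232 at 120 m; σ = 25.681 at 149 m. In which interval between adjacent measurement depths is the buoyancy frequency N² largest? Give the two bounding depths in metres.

Compute the density gradient over each adjacent pair:
  80–102 m: Δρ/Δz = 0.140/22 = 6.4 × 10⁻³ kg m⁻⁴
  102–120 m: Δρ/Δz = 0.650/18 = 0.036 kg m⁻⁴
  120–149 m: Δρ/Δz = 0.449/29 = 0.015 kg m⁻⁴
The largest gradient is in the 102–120 m interval — the pycnocline.

102–120 m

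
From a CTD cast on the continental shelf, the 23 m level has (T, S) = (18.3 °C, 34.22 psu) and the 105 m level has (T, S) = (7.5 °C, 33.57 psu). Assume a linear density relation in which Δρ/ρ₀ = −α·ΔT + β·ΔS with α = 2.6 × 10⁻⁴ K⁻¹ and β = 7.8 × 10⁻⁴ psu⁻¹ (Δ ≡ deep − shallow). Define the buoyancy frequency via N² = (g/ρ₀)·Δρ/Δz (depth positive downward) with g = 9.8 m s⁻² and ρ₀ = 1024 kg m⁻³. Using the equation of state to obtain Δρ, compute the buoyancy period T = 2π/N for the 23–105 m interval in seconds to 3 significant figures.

ΔT = -10.8 K, ΔS = -0.65 psu (deep − shallow).
Δρ/ρ₀ = −αΔT + βΔS = 2.808 × 10⁻³ − 5.07 × 10⁻⁴ = 2.301 × 10⁻³, so Δρ ≈ 2.356 kg m⁻³.
N² = (g/ρ₀)·Δρ/Δz = g·(Δρ/ρ₀)/Δz = 9.8 × 2.301 × 10⁻³ / 82 = 2.7500 × 10⁻⁴ s⁻².
N = √(2.7500 × 10⁻⁴) = 0.016583 rad s⁻¹ → T = 2π/N = 378.89 s ≈ 379 s.

379 s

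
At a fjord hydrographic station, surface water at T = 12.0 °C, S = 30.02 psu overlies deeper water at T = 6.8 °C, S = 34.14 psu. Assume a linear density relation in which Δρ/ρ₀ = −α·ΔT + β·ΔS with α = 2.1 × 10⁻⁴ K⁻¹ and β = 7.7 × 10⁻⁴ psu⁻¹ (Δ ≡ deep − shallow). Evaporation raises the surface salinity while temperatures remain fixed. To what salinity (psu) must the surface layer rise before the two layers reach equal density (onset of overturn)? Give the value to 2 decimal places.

Neutral buoyancy requires −α(T_deep − T_surf) + β(S_deep − S_surf′) = 0.
S_surf′ = S_deep − (α/β)·ΔT = 34.14 − (2.1 × 10⁻⁴/7.7 × 10⁻⁴)·(-5.2) = 35.5582 psu.
Increase required: 35.5582 − 30.02 = 5.5382 psu.

35.56 psu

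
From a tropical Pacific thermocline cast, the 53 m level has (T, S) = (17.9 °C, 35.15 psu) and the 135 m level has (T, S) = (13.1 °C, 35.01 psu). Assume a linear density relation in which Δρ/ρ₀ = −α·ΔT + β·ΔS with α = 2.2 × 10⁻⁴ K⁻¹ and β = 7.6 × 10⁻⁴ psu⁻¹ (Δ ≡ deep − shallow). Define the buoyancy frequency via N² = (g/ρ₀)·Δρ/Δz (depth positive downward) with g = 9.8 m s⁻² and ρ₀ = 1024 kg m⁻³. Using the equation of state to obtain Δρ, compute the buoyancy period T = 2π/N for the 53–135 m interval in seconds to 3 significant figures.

ΔT = -4.8 K, ΔS = -0.14 psu (deep − shallow).
Δρ/ρ₀ = −αΔT + βΔS = 1.056 × 10⁻³ − 1.064 × 10⁻⁴ = 9.496 × 10⁻⁴, so Δρ ≈ 0.9724 kg m⁻³.
N² = (g/ρ₀)·Δρ/Δz = g·(Δρ/ρ₀)/Δz = 9.8 × 9.496 × 10⁻⁴ / 82 = 1.1349 × 10⁻⁴ s⁻².
N = √(1.1349 × 10⁻⁴) = 0.010653 rad s⁻¹ → T = 2π/N = 589.80 s ≈ 590 s.

590 s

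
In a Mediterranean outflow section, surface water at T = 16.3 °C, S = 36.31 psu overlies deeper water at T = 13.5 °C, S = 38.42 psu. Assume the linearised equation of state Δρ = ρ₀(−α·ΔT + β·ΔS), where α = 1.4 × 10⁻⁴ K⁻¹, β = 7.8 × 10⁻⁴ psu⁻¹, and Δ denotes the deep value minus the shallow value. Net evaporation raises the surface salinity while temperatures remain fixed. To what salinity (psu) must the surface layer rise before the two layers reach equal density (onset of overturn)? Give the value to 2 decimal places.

38.92 psu

Neutral buoyancy requires −α(T_deep − T_surf) + β(S_deep − S_surf′) = 0.
S_surf′ = S_deep − (α/β)·ΔT = 38.42 − (1.4 × 10⁻⁴/7.8 × 10⁻⁴)·(-2.8) = 38.9226 psu.
Increase required: 38.9226 − 36.31 = 2.6126 psu.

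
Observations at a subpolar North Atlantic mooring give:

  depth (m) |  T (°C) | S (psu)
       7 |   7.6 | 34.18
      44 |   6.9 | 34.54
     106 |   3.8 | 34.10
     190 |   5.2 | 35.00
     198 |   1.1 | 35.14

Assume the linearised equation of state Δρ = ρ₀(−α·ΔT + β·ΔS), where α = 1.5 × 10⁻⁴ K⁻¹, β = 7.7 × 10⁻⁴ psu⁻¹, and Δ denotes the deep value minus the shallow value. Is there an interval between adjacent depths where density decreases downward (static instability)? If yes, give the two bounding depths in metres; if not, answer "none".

none

Evaluate Δρ/ρ₀ = −αΔT + βΔS across each adjacent pair:
  7–44 m: −αΔT+βΔS = −(1.5 × 10⁻⁴)(-0.7)+(7.7 × 10⁻⁴)(+0.36) = 3.8 × 10⁻⁴ → stable
  44–106 m: −αΔT+βΔS = −(1.5 × 10⁻⁴)(-3.1)+(7.7 × 10⁻⁴)(-0.44) = 1.3 × 10⁻⁴ → stable
  106–190 m: −αΔT+βΔS = −(1.5 × 10⁻⁴)(+1.4)+(7.7 × 10⁻⁴)(+0.90) = 4.8 × 10⁻⁴ → stable
  190–198 m: −αΔT+βΔS = −(1.5 × 10⁻⁴)(-4.1)+(7.7 × 10⁻⁴)(+0.14) = 7.2 × 10⁻⁴ → stable
Every interval has Δρ > 0: the column is stably stratified throughout.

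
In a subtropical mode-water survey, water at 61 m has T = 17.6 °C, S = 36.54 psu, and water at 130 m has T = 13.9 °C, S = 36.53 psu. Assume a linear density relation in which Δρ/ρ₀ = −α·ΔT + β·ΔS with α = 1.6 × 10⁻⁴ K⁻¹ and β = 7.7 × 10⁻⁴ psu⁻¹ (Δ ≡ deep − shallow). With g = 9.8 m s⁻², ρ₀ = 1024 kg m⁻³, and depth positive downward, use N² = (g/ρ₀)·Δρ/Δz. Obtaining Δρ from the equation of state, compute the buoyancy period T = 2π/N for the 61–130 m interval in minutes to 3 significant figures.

11.5 min

ΔT = -3.7 K, ΔS = -0.01 psu (deep − shallow).
Δρ/ρ₀ = −αΔT + βΔS = 5.92 × 10⁻⁴ − 7.70 × 10⁻⁶ = 5.843 × 10⁻⁴, so Δρ ≈ 0.5983 kg m⁻³.
N² = (g/ρ₀)·Δρ/Δz = g·(Δρ/ρ₀)/Δz = 9.8 × 5.843 × 10⁻⁴ / 69 = 8.2988 × 10⁻⁵ s⁻².
N = √(8.2988 × 10⁻⁵) = 9.1098 × 10⁻³ rad s⁻¹ → T = 2π/N = 689.72 s = 11.495 min ≈ 11.5 min.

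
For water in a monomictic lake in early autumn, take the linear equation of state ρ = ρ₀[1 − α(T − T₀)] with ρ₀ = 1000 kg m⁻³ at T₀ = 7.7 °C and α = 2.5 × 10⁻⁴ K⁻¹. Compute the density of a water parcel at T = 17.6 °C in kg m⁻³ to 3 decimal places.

T − T₀ = +9.9 K.
Bracket = 1 − α·(+9.9) = 1 + (-2.475 × 10⁻³) = 0.9975250.
ρ = 1000 × 0.9975250 = 997.525 kg m⁻³.

997.525 kg m⁻³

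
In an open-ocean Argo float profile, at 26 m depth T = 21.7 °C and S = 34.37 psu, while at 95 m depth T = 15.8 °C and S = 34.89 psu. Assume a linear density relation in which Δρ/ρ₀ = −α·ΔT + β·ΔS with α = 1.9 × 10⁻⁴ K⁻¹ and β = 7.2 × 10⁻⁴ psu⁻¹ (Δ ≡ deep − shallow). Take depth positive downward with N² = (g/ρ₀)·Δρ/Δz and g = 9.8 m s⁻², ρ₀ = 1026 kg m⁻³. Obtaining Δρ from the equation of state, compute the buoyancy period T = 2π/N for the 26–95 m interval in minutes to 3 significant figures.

7.19 min

ΔT = -5.9 K, ΔS = +0.52 psu (deep − shallow).
Δρ/ρ₀ = −αΔT + βΔS = 1.121 × 10⁻³ + 3.744 × 10⁻⁴ = 1.4954 × 10⁻³, so Δρ ≈ 1.534 kg m⁻³.
N² = (g/ρ₀)·Δρ/Δz = g·(Δρ/ρ₀)/Δz = 9.8 × 1.4954 × 10⁻³ / 69 = 2.1239 × 10⁻⁴ s⁻².
N = √(2.1239 × 10⁻⁴) = 0.014574 rad s⁻¹ → T = 2π/N = 431.12 s = 7.1853 min ≈ 7.19 min.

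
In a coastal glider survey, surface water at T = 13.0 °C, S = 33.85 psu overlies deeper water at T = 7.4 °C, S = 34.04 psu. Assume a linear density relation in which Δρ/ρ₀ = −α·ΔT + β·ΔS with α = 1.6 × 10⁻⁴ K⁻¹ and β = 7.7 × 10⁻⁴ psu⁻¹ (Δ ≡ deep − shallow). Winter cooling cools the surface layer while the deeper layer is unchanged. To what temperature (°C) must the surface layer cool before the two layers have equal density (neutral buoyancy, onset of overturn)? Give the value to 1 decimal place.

Neutral buoyancy requires Δρ = 0, i.e. −α(T_deep − T_surf′) + β(S_deep − S_surf) = 0.
T_surf′ = T_deep − (β/α)·ΔS = 7.4 − (7.7 × 10⁻⁴/1.6 × 10⁻⁴)·(+0.19) = 6.486 °C.
Cooling required: 13.0 − (6.486) = 6.514 °C.

6.5 °C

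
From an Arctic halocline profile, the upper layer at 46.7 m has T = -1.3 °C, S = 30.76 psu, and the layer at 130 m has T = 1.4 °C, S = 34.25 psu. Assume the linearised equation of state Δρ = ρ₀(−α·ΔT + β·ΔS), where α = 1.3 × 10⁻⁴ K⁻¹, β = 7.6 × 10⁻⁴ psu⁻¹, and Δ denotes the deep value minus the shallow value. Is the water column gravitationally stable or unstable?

stable

ΔT = 1.4 − -1.3 = +2.7 K and ΔS = 34.25 − 30.76 = +3.49 psu (deep − shallow).
−αΔT = -3.51 × 10⁻⁴; βΔS = 2.6524 × 10⁻³; sum Δρ/ρ₀ = 2.3014 × 10⁻³.
Δρ/ρ₀ > 0, so Δρ > 0: deeper water is denser → statically stable.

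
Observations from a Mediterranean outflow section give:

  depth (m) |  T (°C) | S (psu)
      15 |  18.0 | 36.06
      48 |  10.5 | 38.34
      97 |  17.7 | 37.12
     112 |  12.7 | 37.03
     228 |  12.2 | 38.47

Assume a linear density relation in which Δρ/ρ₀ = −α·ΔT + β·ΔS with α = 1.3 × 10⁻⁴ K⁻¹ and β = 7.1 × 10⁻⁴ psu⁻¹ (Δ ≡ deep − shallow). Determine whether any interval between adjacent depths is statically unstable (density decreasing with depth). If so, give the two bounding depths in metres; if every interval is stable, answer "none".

Evaluate Δρ/ρ₀ = −αΔT + βΔS across each adjacent pair:
  15–48 m: −αΔT+βΔS = −(1.3 × 10⁻⁴)(-7.5)+(7.1 × 10⁻⁴)(+2.28) = 2.6 × 10⁻³ → stable
  48–97 m: −αΔT+βΔS = −(1.3 × 10⁻⁴)(+7.2)+(7.1 × 10⁻⁴)(-1.22) = -1.8 × 10⁻³ → UNSTABLE
  97–112 m: −αΔT+βΔS = −(1.3 × 10⁻⁴)(-5.0)+(7.1 × 10⁻⁴)(-0.09) = 5.9 × 10⁻⁴ → stable
  112–228 m: −αΔT+βΔS = −(1.3 × 10⁻⁴)(-0.5)+(7.1 × 10⁻⁴)(+1.44) = 1.1 × 10⁻³ → stable
The 48–97 m interval has Δρ < 0: lighter water underlies denser water.

48–97 m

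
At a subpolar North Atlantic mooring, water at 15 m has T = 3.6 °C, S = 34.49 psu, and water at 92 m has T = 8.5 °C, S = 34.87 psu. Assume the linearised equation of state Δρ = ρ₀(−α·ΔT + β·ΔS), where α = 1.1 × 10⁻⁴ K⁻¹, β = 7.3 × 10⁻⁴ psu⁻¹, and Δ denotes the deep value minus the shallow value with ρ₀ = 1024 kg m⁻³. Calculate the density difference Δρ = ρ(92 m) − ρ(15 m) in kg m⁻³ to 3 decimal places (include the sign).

-0.268 kg m⁻³

ΔT = +4.9 K, ΔS = +0.38 psu (deep − shallow).
Δρ/ρ₀ = −(1.1 × 10⁻⁴)(+4.9) + (7.3 × 10⁻⁴)(+0.38) = -2.616 × 10⁻⁴.
Δρ = 1024 × (-2.616 × 10⁻⁴) = -0.268 kg m⁻³.
Negative Δρ: lighter below, statically unstable.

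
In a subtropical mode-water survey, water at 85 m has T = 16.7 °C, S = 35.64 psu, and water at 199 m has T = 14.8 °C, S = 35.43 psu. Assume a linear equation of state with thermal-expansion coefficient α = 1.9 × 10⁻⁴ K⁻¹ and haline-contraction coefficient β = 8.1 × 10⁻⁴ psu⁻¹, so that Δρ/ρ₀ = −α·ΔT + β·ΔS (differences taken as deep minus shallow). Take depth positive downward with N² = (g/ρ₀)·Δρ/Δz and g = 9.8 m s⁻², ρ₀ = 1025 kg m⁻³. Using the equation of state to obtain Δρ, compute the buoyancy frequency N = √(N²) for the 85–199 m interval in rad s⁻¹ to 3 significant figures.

ΔT = -1.9 K, ΔS = -0.21 psu (deep − shallow).
Δρ/ρ₀ = −αΔT + βΔS = 3.61 × 10⁻⁴ − 1.701 × 10⁻⁴ = 1.909 × 10⁻⁴, so Δρ ≈ 0.1957 kg m⁻³.
N² = (g/ρ₀)·Δρ/Δz = g·(Δρ/ρ₀)/Δz = 9.8 × 1.909 × 10⁻⁴ / 114 = 1.6411 × 10⁻⁵ s⁻².
N = √(1.6411 × 10⁻⁵) = 4.0510 × 10⁻³ rad s⁻¹ ≈ 4.05 × 10⁻³ rad s⁻¹.

4.05 × 10⁻³ rad s⁻¹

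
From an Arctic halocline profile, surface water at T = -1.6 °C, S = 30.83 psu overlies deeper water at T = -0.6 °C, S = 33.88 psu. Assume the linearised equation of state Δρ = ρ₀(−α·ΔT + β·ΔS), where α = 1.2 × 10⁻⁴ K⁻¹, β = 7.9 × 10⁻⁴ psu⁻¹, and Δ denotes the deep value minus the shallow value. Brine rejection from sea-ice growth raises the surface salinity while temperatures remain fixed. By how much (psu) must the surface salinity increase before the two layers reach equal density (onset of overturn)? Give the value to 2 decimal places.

2.90 psu

Neutral buoyancy requires −α(T_deep − T_surf) + β(S_deep − S_surf′) = 0.
S_surf′ = S_deep − (α/β)·ΔT = 33.88 − (1.2 × 10⁻⁴/7.9 × 10⁻⁴)·(+1.0) = 33.7281 psu.
Increase required: 33.7281 − 30.83 = 2.8981 psu.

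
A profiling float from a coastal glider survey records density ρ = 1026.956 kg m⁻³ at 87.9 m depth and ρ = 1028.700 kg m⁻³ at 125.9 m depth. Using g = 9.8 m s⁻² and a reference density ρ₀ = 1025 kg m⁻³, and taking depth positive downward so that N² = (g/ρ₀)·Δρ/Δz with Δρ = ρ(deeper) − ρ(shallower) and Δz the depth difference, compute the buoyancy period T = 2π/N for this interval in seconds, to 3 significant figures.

300 s

Δρ = 1028.700 − 1026.956 = 1.744 kg m⁻³ over Δz = 125.9 − 87.9 = 38 m.
N² = (9.8/1025) × (1.744/38) = 4.3880 × 10⁻⁴ s⁻².
N = √(4.3880 × 10⁻⁴) = 0.020948 rad s⁻¹, so T = 2π/N = 299.94 s ≈ 300 s.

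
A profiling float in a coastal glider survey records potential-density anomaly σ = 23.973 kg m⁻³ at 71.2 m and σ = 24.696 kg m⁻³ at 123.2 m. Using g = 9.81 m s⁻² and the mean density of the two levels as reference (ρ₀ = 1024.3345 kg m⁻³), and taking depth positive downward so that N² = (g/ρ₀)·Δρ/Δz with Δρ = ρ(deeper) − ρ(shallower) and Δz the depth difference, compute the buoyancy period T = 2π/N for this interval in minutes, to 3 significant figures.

Δρ = 1024.696 − 1023.973 = 0.723 kg m⁻³ over Δz = 123.2 − 71.2 = 52 m.
N² = (9.81/1024.3345) × (0.723/52) = 1.3316 × 10⁻⁴ s⁻².
N = √(1.3316 × 10⁻⁴) = 0.011539 rad s⁻¹, so T = 2π/N = 544.52 s = 9.0753 min ≈ 9.08 min.

9.08 min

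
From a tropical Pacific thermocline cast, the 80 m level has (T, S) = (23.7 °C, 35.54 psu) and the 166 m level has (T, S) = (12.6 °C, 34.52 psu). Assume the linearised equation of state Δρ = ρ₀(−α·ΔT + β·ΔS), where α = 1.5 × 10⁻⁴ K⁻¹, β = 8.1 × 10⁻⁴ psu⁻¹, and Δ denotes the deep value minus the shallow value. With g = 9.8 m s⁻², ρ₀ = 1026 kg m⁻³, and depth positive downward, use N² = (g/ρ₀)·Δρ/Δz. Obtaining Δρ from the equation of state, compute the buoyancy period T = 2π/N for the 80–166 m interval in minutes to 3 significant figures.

ΔT = -11.1 K, ΔS = -1.02 psu (deep − shallow).
Δρ/ρ₀ = −αΔT + βΔS = 1.665 × 10⁻³ − 8.262 × 10⁻⁴ = 8.388 × 10⁻⁴, so Δρ ≈ 0.8606 kg m⁻³.
N² = (g/ρ₀)·Δρ/Δz = g·(Δρ/ρ₀)/Δz = 9.8 × 8.388 × 10⁻⁴ / 86 = 9.5584 × 10⁻⁵ s⁻².
N = √(9.5584 × 10⁻⁵) = 9.7767 × 10⁻³ rad s⁻¹ → T = 2π/N = 642.67 s = 10.711 min ≈ 10.7 min.

10.7 min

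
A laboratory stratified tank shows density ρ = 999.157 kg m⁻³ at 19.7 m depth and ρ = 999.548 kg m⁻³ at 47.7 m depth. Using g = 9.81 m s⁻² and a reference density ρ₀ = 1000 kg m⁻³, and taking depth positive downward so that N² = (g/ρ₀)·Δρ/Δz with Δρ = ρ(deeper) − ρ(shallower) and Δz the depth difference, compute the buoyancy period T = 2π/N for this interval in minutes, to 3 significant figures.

Δρ = 999.548 − 999.157 = 0.391 kg m⁻³ over Δz = 47.7 − 19.7 = 28 m.
N² = (9.81/1000) × (0.391/28) = 1.3699 × 10⁻⁴ s⁻².
N = √(1.3699 × 10⁻⁴) = 0.011704 rad s⁻¹, so T = 2π/N = 536.84 s = 8.9473 min ≈ 8.95 min.
Since Δρ > 0 the layer is stably stratified.

8.95 min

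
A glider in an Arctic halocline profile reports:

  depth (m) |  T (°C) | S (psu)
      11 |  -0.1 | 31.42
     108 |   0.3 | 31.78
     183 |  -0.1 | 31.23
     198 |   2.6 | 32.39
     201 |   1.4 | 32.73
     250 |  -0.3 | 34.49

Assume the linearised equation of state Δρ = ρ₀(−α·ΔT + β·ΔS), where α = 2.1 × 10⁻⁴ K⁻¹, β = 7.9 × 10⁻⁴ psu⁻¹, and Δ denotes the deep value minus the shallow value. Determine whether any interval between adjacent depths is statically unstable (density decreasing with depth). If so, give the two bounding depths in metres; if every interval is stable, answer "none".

Evaluate Δρ/ρ₀ = −αΔT + βΔS across each adjacent pair:
  11–108 m: −αΔT+βΔS = −(2.1 × 10⁻⁴)(+0.4)+(7.9 × 10⁻⁴)(+0.36) = 2.0 × 10⁻⁴ → stable
  108–183 m: −αΔT+βΔS = −(2.1 × 10⁻⁴)(-0.4)+(7.9 × 10⁻⁴)(-0.55) = -3.5 × 10⁻⁴ → UNSTABLE
  183–198 m: −αΔT+βΔS = −(2.1 × 10⁻⁴)(+2.7)+(7.9 × 10⁻⁴)(+1.16) = 3.5 × 10⁻⁴ → stable
  198–201 m: −αΔT+βΔS = −(2.1 × 10⁻⁴)(-1.2)+(7.9 × 10⁻⁴)(+0.34) = 5.2 × 10⁻⁴ → stable
  201–250 m: −αΔT+βΔS = −(2.1 × 10⁻⁴)(-1.7)+(7.9 × 10⁻⁴)(+1.76) = 1.7 × 10⁻³ → stable
The 108–183 m interval has Δρ < 0: lighter water underlies denser water.

108–183 m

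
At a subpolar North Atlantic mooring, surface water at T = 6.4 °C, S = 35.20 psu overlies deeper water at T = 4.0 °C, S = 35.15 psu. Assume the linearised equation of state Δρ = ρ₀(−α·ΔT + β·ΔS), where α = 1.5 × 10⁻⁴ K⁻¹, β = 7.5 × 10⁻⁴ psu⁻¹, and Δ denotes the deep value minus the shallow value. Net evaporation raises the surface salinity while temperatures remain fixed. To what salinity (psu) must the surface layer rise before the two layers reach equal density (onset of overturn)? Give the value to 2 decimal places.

35.63 psu

Neutral buoyancy requires −α(T_deep − T_surf) + β(S_deep − S_surf′) = 0.
S_surf′ = S_deep − (α/β)·ΔT = 35.15 − (1.5 × 10⁻⁴/7.5 × 10⁻⁴)·(-2.4) = 35.6300 psu.
Increase required: 35.6300 − 35.20 = 0.4300 psu.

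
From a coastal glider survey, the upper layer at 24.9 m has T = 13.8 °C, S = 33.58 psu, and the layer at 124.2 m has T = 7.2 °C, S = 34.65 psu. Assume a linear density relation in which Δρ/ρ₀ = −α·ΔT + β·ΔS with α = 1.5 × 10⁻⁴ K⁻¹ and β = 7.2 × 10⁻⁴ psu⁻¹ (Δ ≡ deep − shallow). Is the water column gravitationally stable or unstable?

stable

ΔT = 7.2 − 13.8 = -6.6 K and ΔS = 34.65 − 33.58 = +1.07 psu (deep − shallow).
−αΔT = 9.90 × 10⁻⁴; βΔS = 7.704 × 10⁻⁴; sum Δρ/ρ₀ = 1.7604 × 10⁻³.
Δρ/ρ₀ > 0, so Δρ > 0: deeper water is denser → statically stable.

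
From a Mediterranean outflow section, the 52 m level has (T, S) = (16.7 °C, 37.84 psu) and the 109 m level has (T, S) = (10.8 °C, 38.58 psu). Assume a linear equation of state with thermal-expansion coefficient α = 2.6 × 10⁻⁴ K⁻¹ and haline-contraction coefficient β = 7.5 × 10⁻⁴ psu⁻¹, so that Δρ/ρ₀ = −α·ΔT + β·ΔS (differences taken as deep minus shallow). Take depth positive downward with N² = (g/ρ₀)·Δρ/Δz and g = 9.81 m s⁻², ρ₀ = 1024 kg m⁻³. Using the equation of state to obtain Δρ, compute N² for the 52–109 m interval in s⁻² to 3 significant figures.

3.60 × 10⁻⁴ s⁻²

ΔT = -5.9 K, ΔS = +0.74 psu (deep − shallow).
Δρ/ρ₀ = −αΔT + βΔS = 1.534 × 10⁻³ + 5.55 × 10⁻⁴ = 2.089 × 10⁻³, so Δρ ≈ 2.139 kg m⁻³.
N² = (g/ρ₀)·Δρ/Δz = g·(Δρ/ρ₀)/Δz = 9.81 × 2.089 × 10⁻³ / 57 = 3.5953 × 10⁻⁴ s⁻² ≈ 3.60 × 10⁻⁴ s⁻².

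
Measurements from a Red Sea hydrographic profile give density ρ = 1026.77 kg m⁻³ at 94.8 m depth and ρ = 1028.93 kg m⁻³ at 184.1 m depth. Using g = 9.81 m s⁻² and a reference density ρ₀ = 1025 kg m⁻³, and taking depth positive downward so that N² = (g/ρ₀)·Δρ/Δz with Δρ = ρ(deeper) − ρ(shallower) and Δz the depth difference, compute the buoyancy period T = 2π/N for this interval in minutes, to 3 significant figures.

6.88 min

Δρ = 1028.93 − 1026.77 = 2.16 kg m⁻³ over Δz = 184.1 − 94.8 = 89.3 m.
N² = (9.81/1025) × (2.16/89.3) = 2.3150 × 10⁻⁴ s⁻².
N = √(2.3150 × 10⁻⁴) = 0.015215 rad s⁻¹, so T = 2π/N = 412.96 s = 6.8827 min ≈ 6.88 min.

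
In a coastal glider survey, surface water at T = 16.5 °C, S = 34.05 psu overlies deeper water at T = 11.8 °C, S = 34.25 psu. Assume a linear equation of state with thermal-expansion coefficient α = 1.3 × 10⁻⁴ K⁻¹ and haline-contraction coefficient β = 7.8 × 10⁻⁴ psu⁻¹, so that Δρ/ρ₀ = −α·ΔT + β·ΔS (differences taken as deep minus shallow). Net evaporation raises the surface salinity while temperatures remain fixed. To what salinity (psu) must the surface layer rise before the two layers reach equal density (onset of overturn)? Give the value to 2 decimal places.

Neutral buoyancy requires −α(T_deep − T_surf) + β(S_deep − S_surf′) = 0.
S_surf′ = S_deep − (α/β)·ΔT = 34.25 − (1.3 × 10⁻⁴/7.8 × 10⁻⁴)·(-4.7) = 35.0333 psu.
Increase required: 35.0333 − 34.05 = 0.9833 psu.

35.03 psu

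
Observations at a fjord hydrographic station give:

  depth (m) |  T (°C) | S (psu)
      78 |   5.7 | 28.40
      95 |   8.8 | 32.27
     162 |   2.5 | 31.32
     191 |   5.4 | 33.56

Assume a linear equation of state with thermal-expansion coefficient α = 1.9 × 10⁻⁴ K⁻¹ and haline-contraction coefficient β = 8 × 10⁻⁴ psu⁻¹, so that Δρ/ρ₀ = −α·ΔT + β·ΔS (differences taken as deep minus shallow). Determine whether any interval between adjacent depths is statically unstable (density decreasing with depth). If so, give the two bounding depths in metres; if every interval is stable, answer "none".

Evaluate Δρ/ρ₀ = −αΔT + βΔS across each adjacent pair:
  78–95 m: −αΔT+βΔS = −(1.9 × 10⁻⁴)(+3.1)+(8 × 10⁻⁴)(+3.87) = 2.5 × 10⁻³ → stable
  95–162 m: −αΔT+βΔS = −(1.9 × 10⁻⁴)(-6.3)+(8 × 10⁻⁴)(-0.95) = 4.4 × 10⁻⁴ → stable
  162–191 m: −αΔT+βΔS = −(1.9 × 10⁻⁴)(+2.9)+(8 × 10⁻⁴)(+2.24) = 1.2 × 10⁻³ → stable
Every interval has Δρ > 0: the column is stably stratified throughout.

none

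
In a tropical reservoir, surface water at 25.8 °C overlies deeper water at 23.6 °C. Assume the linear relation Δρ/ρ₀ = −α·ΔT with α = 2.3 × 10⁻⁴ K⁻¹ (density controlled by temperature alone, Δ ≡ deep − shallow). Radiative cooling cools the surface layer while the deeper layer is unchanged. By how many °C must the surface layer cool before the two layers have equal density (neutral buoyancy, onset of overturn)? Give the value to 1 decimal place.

With temperature the only control, equal density requires T_surf′ = T_deep.
T_surf′ = 23.6 °C.
Cooling required: 25.8 − 23.6 = 2.2 °C.

2.2 °C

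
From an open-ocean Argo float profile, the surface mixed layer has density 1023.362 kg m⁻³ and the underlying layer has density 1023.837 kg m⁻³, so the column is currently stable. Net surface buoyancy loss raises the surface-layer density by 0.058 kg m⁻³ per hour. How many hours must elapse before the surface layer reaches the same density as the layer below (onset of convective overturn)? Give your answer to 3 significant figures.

8.19 hours

Density deficit of the surface layer: 1023.837 − 1023.362 = 0.475 kg m⁻³.
Required change = 0.475 / 0.058 = 8.19 hours.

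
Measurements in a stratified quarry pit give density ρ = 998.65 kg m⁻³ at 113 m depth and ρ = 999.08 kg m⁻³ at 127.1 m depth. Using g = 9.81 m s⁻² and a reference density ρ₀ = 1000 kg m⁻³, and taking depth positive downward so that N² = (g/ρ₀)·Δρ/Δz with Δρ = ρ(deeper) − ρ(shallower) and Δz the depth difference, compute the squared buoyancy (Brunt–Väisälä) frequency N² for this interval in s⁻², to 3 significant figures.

Δρ = 999.08 − 998.65 = 0.43 kg m⁻³ over Δz = 127.1 − 113 = 14.1 m.
N² = (9.81/1000) × (0.43/14.1) = 2.9917 × 10⁻⁴ s⁻² ≈ 2.99 × 10⁻⁴ s⁻².
A positive N² confirms static stability across the interval.

2.99 × 10⁻⁴ s⁻²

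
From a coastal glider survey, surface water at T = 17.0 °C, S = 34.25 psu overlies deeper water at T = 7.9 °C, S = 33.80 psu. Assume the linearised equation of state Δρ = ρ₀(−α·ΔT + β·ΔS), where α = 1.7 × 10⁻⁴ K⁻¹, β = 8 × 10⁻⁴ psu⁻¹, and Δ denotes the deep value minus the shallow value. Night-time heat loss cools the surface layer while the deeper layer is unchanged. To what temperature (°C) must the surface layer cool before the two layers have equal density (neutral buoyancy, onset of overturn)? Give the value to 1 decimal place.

Neutral buoyancy requires Δρ = 0, i.e. −α(T_deep − T_surf′) + β(S_deep − S_surf) = 0.
T_surf′ = T_deep − (β/α)·ΔS = 7.9 − (8 × 10⁻⁴/1.7 × 10⁻⁴)·(-0.45) = 10.018 °C.
Cooling required: 17.0 − (10.018) = 6.982 °C.

10.0 °C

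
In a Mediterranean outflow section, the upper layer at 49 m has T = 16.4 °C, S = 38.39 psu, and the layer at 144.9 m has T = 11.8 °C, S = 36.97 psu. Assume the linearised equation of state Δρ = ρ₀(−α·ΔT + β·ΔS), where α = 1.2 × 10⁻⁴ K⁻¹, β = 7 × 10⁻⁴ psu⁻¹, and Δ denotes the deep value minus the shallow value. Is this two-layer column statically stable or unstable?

ΔT = 11.8 − 16.4 = -4.6 K and ΔS = 36.97 − 38.39 = -1.42 psu (deep − shallow).
−αΔT = 5.52 × 10⁻⁴; βΔS = -9.94 × 10⁻⁴; sum Δρ/ρ₀ = -4.42 × 10⁻⁴.
Δρ/ρ₀ < 0, so Δρ < 0: deeper water is lighter → statically unstable; the column would overturn.

unstable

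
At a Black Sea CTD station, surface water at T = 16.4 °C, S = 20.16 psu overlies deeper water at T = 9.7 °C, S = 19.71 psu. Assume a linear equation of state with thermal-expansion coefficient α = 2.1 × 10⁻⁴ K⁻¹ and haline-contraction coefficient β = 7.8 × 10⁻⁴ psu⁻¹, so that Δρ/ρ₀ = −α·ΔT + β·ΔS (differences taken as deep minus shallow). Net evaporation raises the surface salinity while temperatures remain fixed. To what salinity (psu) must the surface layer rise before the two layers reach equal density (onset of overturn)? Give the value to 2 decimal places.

Neutral buoyancy requires −α(T_deep − T_surf) + β(S_deep − S_surf′) = 0.
S_surf′ = S_deep − (α/β)·ΔT = 19.71 − (2.1 × 10⁻⁴/7.8 × 10⁻⁴)·(-6.7) = 21.5138 psu.
Increase required: 21.5138 − 20.16 = 1.3538 psu.

21.51 psu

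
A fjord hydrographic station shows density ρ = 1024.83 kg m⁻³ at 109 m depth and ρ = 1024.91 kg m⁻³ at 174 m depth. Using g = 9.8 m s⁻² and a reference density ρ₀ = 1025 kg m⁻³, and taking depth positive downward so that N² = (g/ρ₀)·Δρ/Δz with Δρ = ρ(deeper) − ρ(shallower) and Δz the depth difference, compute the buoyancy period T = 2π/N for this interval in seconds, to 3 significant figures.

Δρ = 1024.91 − 1024.83 = 0.08 kg m⁻³ over Δz = 174 − 109 = 65 m.
N² = (9.8/1025) × (0.08/65) = 1.1767 × 10⁻⁵ s⁻².
N = √(1.1767 × 10⁻⁵) = 3.4303 × 10⁻³ rad s⁻¹, so T = 2π/N = 1.8317 × 10³ s ≈ 1.83 × 10³ s.

1.83 × 10³ s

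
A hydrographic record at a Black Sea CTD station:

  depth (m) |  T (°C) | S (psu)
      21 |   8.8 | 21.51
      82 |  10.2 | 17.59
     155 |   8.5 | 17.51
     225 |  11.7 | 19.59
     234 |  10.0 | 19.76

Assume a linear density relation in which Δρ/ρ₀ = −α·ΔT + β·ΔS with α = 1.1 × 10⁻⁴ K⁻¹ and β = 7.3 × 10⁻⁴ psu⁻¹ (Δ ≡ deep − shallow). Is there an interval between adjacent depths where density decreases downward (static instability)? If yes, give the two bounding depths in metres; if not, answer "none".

Evaluate Δρ/ρ₀ = −αΔT + βΔS across each adjacent pair:
  21–82 m: −αΔT+βΔS = −(1.1 × 10⁻⁴)(+1.4)+(7.3 × 10⁻⁴)(-3.92) = -3.0 × 10⁻³ → UNSTABLE
  82–155 m: −αΔT+βΔS = −(1.1 × 10⁻⁴)(-1.7)+(7.3 × 10⁻⁴)(-0.08) = 1.3 × 10⁻⁴ → stable
  155–225 m: −αΔT+βΔS = −(1.1 × 10⁻⁴)(+3.2)+(7.3 × 10⁻⁴)(+2.08) = 1.2 × 10⁻³ → stable
  225–234 m: −αΔT+βΔS = −(1.1 × 10⁻⁴)(-1.7)+(7.3 × 10⁻⁴)(+0.17) = 3.1 × 10⁻⁴ → stable
The 21–82 m interval has Δρ < 0: lighter water underlies denser water.

21–82 m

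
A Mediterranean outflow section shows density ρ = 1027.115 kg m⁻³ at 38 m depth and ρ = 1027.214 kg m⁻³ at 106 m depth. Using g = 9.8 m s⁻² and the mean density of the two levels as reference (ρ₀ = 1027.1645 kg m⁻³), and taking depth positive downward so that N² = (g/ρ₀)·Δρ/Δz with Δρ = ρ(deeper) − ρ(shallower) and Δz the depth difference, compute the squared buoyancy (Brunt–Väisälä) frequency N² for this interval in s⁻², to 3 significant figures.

Δρ = 1027.214 − 1027.115 = 0.099 kg m⁻³ over Δz = 106 − 38 = 68 m.
N² = (9.8/1027.1645) × (0.099/68) = 1.3890 × 10⁻⁵ s⁻² ≈ 1.39 × 10⁻⁵ s⁻².

1.39 × 10⁻⁵ s⁻²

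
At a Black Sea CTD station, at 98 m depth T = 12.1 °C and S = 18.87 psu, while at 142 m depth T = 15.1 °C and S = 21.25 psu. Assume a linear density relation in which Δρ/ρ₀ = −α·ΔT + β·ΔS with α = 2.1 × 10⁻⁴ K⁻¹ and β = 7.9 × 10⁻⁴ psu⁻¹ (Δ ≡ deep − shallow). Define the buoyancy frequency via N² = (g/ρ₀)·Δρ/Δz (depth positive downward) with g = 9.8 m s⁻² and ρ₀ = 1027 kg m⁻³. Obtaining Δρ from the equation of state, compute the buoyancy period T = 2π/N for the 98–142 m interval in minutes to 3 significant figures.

6.28 min

ΔT = +3.0 K, ΔS = +2.38 psu (deep − shallow).
Δρ/ρ₀ = −αΔT + βΔS = -6.30 × 10⁻⁴ + 1.8802 × 10⁻³ = 1.2502 × 10⁻³, so Δρ ≈ 1.284 kg m⁻³.
N² = (g/ρ₀)·Δρ/Δz = g·(Δρ/ρ₀)/Δz = 9.8 × 1.2502 × 10⁻³ / 44 = 2.7845 × 10⁻⁴ s⁻².
N = √(2.7845 × 10⁻⁴) = 0.016687 rad s⁻¹ → T = 2π/N = 376.53 s = 6.2755 min ≈ 6.28 min.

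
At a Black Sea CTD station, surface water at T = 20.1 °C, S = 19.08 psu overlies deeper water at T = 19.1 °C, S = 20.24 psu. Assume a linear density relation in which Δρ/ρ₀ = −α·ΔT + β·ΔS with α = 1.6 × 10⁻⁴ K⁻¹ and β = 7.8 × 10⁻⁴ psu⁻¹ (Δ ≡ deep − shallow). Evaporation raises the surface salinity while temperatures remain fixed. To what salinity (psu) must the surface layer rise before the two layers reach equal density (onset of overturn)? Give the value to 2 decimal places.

Neutral buoyancy requires −α(T_deep − T_surf) + β(S_deep − S_surf′) = 0.
S_surf′ = S_deep − (α/β)·ΔT = 20.24 − (1.6 × 10⁻⁴/7.8 × 10⁻⁴)·(-1.0) = 20.4451 psu.
Increase required: 20.4451 − 19.08 = 1.3651 psu.

20.45 psu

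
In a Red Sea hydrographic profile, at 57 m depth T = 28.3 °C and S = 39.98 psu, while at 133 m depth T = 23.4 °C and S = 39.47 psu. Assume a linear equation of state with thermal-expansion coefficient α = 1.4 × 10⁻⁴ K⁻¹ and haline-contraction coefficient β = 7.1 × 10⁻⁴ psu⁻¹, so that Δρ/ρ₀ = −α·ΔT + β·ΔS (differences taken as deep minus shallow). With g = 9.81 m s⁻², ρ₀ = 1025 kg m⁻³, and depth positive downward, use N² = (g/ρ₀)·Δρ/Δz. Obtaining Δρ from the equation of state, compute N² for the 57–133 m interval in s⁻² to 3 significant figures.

ΔT = -4.9 K, ΔS = -0.51 psu (deep − shallow).
Δρ/ρ₀ = −αΔT + βΔS = 6.86 × 10⁻⁴ − 3.621 × 10⁻⁴ = 3.239 × 10⁻⁴, so Δρ ≈ 0.3320 kg m⁻³.
N² = (g/ρ₀)·Δρ/Δz = g·(Δρ/ρ₀)/Δz = 9.81 × 3.239 × 10⁻⁴ / 76 = 4.1809 × 10⁻⁵ s⁻² ≈ 4.18 × 10⁻⁵ s⁻².

4.18 × 10⁻⁵ s⁻²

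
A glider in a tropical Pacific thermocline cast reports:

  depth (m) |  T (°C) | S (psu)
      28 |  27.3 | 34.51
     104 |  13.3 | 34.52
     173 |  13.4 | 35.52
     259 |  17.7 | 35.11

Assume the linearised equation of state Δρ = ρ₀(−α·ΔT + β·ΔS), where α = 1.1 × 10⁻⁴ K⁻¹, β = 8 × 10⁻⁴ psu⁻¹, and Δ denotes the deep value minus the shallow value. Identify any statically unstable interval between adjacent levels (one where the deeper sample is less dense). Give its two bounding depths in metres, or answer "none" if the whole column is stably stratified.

173–259 m

Evaluate Δρ/ρ₀ = −αΔT + βΔS across each adjacent pair:
  28–104 m: −αΔT+βΔS = −(1.1 × 10⁻⁴)(-14.0)+(8 × 10⁻⁴)(+0.01) = 1.5 × 10⁻³ → stable
  104–173 m: −αΔT+βΔS = −(1.1 × 10⁻⁴)(+0.1)+(8 × 10⁻⁴)(+1.00) = 7.9 × 10⁻⁴ → stable
  173–259 m: −αΔT+βΔS = −(1.1 × 10⁻⁴)(+4.3)+(8 × 10⁻⁴)(-0.41) = -8.0 × 10⁻⁴ → UNSTABLE
The 173–259 m interval has Δρ < 0: lighter water underlies denser water.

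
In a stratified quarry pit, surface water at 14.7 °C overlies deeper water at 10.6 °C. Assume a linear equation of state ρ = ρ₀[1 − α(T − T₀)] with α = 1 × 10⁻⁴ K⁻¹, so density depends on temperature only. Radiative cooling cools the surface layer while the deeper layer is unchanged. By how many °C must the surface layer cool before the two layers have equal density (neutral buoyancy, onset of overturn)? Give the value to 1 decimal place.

4.1 °C

With temperature the only control, equal density requires T_surf′ = T_deep.
T_surf′ = 10.6 °C.
Cooling required: 14.7 − 10.6 = 4.1 °C.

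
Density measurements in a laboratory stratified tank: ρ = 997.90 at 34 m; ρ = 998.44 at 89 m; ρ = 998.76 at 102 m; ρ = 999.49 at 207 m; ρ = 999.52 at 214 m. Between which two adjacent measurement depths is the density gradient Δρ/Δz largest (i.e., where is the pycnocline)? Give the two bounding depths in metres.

89–102 m

Compute the density gradient over each adjacent pair:
  34–89 m: Δρ/Δz = 0.54/55 = 9.8 × 10⁻³ kg m⁻⁴
  89–102 m: Δρ/Δz = 0.32/13 = 0.025 kg m⁻⁴
  102–207 m: Δρ/Δz = 0.73/105 = 7.0 × 10⁻³ kg m⁻⁴
  207–214 m: Δρ/Δz = 0.03/7 = 4.3 × 10⁻³ kg m⁻⁴
The largest gradient is in the 89–102 m interval — the pycnocline.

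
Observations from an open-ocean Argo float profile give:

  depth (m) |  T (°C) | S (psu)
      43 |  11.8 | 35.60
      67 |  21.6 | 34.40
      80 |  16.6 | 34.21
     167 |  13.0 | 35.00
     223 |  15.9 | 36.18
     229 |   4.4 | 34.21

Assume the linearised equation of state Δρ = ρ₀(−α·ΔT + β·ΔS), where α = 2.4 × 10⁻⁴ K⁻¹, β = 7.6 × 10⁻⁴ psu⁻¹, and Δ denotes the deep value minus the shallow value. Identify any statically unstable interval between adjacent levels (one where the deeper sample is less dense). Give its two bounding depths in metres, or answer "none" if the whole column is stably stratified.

Evaluate Δρ/ρ₀ = −αΔT + βΔS across each adjacent pair:
  43–67 m: −αΔT+βΔS = −(2.4 × 10⁻⁴)(+9.8)+(7.6 × 10⁻⁴)(-1.20) = -3.3 × 10⁻³ → UNSTABLE
  67–80 m: −αΔT+βΔS = −(2.4 × 10⁻⁴)(-5.0)+(7.6 × 10⁻⁴)(-0.19) = 1.1 × 10⁻³ → stable
  80–167 m: −αΔT+βΔS = −(2.4 × 10⁻⁴)(-3.6)+(7.6 × 10⁻⁴)(+0.79) = 1.5 × 10⁻³ → stable
  167–223 m: −αΔT+βΔS = −(2.4 × 10⁻⁴)(+2.9)+(7.6 × 10⁻⁴)(+1.18) = 2.0 × 10⁻⁴ → stable
  223–229 m: −αΔT+βΔS = −(2.4 × 10⁻⁴)(-11.5)+(7.6 × 10⁻⁴)(-1.97) = 1.3 × 10⁻³ → stable
The 43–67 m interval has Δρ < 0: lighter water underlies denser water.

43–67 m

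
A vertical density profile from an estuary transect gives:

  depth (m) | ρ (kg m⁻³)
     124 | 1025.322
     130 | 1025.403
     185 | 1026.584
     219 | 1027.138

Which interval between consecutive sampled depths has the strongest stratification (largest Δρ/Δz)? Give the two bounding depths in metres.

130–185 m

Compute the density gradient over each adjacent pair:
  124–130 m: Δρ/Δz = 0.081/6 = 0.013 kg m⁻⁴
  130–185 m: Δρ/Δz = 1.181/55 = 0.021 kg m⁻⁴
  185–219 m: Δρ/Δz = 0.554/34 = 0.016 kg m⁻⁴
The largest gradient is in the 130–185 m interval — the pycnocline.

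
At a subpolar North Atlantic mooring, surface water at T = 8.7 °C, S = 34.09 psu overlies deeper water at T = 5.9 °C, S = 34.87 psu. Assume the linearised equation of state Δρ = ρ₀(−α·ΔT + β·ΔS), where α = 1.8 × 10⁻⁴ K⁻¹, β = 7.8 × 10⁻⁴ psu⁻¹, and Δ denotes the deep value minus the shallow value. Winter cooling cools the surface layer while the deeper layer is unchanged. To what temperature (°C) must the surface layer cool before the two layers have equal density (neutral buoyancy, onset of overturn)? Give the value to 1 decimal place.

2.5 °C

Neutral buoyancy requires Δρ = 0, i.e. −α(T_deep − T_surf′) + β(S_deep − S_surf) = 0.
T_surf′ = T_deep − (β/α)·ΔS = 5.9 − (7.8 × 10⁻⁴/1.8 × 10⁻⁴)·(+0.78) = 2.520 °C.
Cooling required: 8.7 − (2.520) = 6.180 °C.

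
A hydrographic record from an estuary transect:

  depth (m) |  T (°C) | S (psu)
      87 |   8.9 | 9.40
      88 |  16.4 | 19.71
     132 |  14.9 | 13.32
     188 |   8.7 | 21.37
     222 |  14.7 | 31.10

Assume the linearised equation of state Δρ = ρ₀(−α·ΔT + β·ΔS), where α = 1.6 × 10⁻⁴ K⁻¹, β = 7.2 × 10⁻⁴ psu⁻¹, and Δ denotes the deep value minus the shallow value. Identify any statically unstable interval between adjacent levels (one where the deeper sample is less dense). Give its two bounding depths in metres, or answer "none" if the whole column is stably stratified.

88–132 m

Evaluate Δρ/ρ₀ = −αΔT + βΔS across each adjacent pair:
  87–88 m: −αΔT+βΔS = −(1.6 × 10⁻⁴)(+7.5)+(7.2 × 10⁻⁴)(+10.31) = 6.2 × 10⁻³ → stable
  88–132 m: −αΔT+βΔS = −(1.6 × 10⁻⁴)(-1.5)+(7.2 × 10⁻⁴)(-6.39) = -4.4 × 10⁻³ → UNSTABLE
  132–188 m: −αΔT+βΔS = −(1.6 × 10⁻⁴)(-6.2)+(7.2 × 10⁻⁴)(+8.05) = 6.8 × 10⁻³ → stable
  188–222 m: −αΔT+βΔS = −(1.6 × 10⁻⁴)(+6.0)+(7.2 × 10⁻⁴)(+9.73) = 6.0 × 10⁻³ → stable
The 88–132 m interval has Δρ < 0: lighter water underlies denser water.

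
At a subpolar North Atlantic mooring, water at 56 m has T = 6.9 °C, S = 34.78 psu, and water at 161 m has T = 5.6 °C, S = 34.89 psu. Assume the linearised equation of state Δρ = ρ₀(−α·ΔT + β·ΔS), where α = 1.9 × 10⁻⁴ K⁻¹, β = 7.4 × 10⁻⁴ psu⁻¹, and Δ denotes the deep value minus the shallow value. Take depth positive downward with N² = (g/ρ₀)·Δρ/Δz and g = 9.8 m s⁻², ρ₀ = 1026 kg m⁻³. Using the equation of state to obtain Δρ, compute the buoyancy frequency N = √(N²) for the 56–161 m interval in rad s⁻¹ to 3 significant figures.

ΔT = -1.3 K, ΔS = +0.11 psu (deep − shallow).
Δρ/ρ₀ = −αΔT + βΔS = 2.47 × 10⁻⁴ + 8.14 × 10⁻⁵ = 3.284 × 10⁻⁴, so Δρ ≈ 0.3369 kg m⁻³.
N² = (g/ρ₀)·Δρ/Δz = g·(Δρ/ρ₀)/Δz = 9.8 × 3.284 × 10⁻⁴ / 105 = 3.0651 × 10⁻⁵ s⁻².
N = √(3.0651 × 10⁻⁵) = 5.5363 × 10⁻³ rad s⁻¹ ≈ 5.54 × 10⁻³ rad s⁻¹.

5.54 × 10⁻³ rad s⁻¹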